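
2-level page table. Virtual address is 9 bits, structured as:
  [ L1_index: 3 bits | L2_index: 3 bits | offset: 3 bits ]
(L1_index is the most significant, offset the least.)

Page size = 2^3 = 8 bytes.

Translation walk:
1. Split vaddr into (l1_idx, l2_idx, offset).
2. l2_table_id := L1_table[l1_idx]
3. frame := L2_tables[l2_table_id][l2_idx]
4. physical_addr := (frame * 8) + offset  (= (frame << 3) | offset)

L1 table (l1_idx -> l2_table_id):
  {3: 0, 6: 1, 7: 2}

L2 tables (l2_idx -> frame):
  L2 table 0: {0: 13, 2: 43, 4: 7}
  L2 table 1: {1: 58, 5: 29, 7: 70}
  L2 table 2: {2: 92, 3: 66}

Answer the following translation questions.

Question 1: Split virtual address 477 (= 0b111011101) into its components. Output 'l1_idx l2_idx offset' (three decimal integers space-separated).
vaddr = 477 = 0b111011101
  top 3 bits -> l1_idx = 7
  next 3 bits -> l2_idx = 3
  bottom 3 bits -> offset = 5

Answer: 7 3 5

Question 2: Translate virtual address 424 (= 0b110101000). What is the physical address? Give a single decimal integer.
vaddr = 424 = 0b110101000
Split: l1_idx=6, l2_idx=5, offset=0
L1[6] = 1
L2[1][5] = 29
paddr = 29 * 8 + 0 = 232

Answer: 232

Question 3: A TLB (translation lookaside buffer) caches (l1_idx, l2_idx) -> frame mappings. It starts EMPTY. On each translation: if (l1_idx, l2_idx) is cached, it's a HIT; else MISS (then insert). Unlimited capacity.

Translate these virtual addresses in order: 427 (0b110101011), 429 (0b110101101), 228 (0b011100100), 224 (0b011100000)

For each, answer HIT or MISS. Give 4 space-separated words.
vaddr=427: (6,5) not in TLB -> MISS, insert
vaddr=429: (6,5) in TLB -> HIT
vaddr=228: (3,4) not in TLB -> MISS, insert
vaddr=224: (3,4) in TLB -> HIT

Answer: MISS HIT MISS HIT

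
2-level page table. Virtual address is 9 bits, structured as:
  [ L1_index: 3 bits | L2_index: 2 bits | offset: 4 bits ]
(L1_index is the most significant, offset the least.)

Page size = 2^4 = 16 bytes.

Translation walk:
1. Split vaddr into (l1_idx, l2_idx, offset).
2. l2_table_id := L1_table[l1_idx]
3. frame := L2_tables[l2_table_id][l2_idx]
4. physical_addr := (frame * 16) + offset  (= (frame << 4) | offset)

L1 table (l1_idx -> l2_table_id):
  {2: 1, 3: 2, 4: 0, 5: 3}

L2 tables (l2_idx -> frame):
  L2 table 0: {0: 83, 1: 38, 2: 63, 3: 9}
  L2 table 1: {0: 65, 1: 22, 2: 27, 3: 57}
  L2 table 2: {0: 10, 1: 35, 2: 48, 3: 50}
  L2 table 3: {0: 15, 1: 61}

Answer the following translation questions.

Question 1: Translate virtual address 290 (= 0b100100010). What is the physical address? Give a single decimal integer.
Answer: 1010

Derivation:
vaddr = 290 = 0b100100010
Split: l1_idx=4, l2_idx=2, offset=2
L1[4] = 0
L2[0][2] = 63
paddr = 63 * 16 + 2 = 1010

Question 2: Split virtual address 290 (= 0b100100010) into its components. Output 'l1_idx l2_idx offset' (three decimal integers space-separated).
vaddr = 290 = 0b100100010
  top 3 bits -> l1_idx = 4
  next 2 bits -> l2_idx = 2
  bottom 4 bits -> offset = 2

Answer: 4 2 2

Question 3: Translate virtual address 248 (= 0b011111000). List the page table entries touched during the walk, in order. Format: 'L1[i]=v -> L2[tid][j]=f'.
vaddr = 248 = 0b011111000
Split: l1_idx=3, l2_idx=3, offset=8

Answer: L1[3]=2 -> L2[2][3]=50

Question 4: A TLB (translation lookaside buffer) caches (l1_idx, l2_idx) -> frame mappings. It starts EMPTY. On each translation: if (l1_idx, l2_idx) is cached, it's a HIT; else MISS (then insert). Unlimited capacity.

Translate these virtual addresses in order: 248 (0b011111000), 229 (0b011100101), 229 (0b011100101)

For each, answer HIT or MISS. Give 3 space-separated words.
vaddr=248: (3,3) not in TLB -> MISS, insert
vaddr=229: (3,2) not in TLB -> MISS, insert
vaddr=229: (3,2) in TLB -> HIT

Answer: MISS MISS HIT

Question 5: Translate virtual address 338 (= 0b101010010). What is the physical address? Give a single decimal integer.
vaddr = 338 = 0b101010010
Split: l1_idx=5, l2_idx=1, offset=2
L1[5] = 3
L2[3][1] = 61
paddr = 61 * 16 + 2 = 978

Answer: 978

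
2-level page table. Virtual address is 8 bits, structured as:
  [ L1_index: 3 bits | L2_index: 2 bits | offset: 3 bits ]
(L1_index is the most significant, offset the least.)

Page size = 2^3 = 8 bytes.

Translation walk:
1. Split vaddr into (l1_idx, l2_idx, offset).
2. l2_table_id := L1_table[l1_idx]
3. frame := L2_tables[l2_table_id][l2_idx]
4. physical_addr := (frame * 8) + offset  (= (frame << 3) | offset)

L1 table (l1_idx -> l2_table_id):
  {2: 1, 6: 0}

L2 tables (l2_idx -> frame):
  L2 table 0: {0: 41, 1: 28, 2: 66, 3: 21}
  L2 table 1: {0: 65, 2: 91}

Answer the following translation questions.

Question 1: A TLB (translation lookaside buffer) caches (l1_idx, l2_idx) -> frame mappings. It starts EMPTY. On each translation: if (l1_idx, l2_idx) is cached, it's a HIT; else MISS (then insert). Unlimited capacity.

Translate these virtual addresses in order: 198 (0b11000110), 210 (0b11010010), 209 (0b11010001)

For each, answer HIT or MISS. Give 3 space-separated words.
Answer: MISS MISS HIT

Derivation:
vaddr=198: (6,0) not in TLB -> MISS, insert
vaddr=210: (6,2) not in TLB -> MISS, insert
vaddr=209: (6,2) in TLB -> HIT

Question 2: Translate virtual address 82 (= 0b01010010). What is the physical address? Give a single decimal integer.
Answer: 730

Derivation:
vaddr = 82 = 0b01010010
Split: l1_idx=2, l2_idx=2, offset=2
L1[2] = 1
L2[1][2] = 91
paddr = 91 * 8 + 2 = 730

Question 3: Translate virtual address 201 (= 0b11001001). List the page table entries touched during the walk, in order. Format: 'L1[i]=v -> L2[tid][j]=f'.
Answer: L1[6]=0 -> L2[0][1]=28

Derivation:
vaddr = 201 = 0b11001001
Split: l1_idx=6, l2_idx=1, offset=1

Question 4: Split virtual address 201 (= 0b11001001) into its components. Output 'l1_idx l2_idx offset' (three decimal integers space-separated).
Answer: 6 1 1

Derivation:
vaddr = 201 = 0b11001001
  top 3 bits -> l1_idx = 6
  next 2 bits -> l2_idx = 1
  bottom 3 bits -> offset = 1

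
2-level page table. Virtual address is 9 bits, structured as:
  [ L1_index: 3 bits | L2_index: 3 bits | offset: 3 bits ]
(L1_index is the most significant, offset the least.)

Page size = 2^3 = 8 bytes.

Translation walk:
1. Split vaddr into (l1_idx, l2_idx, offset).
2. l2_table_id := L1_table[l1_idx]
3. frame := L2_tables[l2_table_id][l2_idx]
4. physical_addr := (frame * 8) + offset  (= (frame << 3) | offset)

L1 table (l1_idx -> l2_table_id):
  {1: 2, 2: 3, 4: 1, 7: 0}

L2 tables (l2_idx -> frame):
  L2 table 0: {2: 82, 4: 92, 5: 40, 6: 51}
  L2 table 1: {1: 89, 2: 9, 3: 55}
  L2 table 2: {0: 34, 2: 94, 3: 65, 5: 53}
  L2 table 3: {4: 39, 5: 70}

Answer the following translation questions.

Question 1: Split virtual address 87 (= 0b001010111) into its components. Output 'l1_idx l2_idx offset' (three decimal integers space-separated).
Answer: 1 2 7

Derivation:
vaddr = 87 = 0b001010111
  top 3 bits -> l1_idx = 1
  next 3 bits -> l2_idx = 2
  bottom 3 bits -> offset = 7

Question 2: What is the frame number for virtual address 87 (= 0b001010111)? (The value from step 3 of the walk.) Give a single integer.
vaddr = 87: l1_idx=1, l2_idx=2
L1[1] = 2; L2[2][2] = 94

Answer: 94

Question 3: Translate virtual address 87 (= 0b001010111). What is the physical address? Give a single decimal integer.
Answer: 759

Derivation:
vaddr = 87 = 0b001010111
Split: l1_idx=1, l2_idx=2, offset=7
L1[1] = 2
L2[2][2] = 94
paddr = 94 * 8 + 7 = 759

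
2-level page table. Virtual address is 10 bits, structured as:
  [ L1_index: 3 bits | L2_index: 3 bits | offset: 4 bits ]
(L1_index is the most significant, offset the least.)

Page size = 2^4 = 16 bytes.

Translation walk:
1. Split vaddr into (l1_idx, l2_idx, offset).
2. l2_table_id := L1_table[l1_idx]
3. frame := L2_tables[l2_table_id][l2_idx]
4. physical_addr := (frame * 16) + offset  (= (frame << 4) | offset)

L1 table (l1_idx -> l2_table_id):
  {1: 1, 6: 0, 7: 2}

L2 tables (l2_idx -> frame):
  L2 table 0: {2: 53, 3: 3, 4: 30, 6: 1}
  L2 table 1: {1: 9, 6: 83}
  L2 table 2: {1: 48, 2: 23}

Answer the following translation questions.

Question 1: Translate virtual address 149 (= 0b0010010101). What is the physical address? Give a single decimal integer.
vaddr = 149 = 0b0010010101
Split: l1_idx=1, l2_idx=1, offset=5
L1[1] = 1
L2[1][1] = 9
paddr = 9 * 16 + 5 = 149

Answer: 149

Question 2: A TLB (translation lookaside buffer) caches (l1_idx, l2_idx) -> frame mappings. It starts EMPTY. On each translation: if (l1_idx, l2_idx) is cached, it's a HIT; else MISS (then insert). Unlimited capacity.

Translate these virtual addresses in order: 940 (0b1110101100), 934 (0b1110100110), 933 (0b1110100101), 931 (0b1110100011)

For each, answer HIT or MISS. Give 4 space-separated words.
vaddr=940: (7,2) not in TLB -> MISS, insert
vaddr=934: (7,2) in TLB -> HIT
vaddr=933: (7,2) in TLB -> HIT
vaddr=931: (7,2) in TLB -> HIT

Answer: MISS HIT HIT HIT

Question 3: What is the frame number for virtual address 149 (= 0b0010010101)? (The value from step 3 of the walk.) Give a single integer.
Answer: 9

Derivation:
vaddr = 149: l1_idx=1, l2_idx=1
L1[1] = 1; L2[1][1] = 9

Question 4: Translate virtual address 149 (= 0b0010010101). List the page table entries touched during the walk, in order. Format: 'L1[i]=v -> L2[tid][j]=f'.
Answer: L1[1]=1 -> L2[1][1]=9

Derivation:
vaddr = 149 = 0b0010010101
Split: l1_idx=1, l2_idx=1, offset=5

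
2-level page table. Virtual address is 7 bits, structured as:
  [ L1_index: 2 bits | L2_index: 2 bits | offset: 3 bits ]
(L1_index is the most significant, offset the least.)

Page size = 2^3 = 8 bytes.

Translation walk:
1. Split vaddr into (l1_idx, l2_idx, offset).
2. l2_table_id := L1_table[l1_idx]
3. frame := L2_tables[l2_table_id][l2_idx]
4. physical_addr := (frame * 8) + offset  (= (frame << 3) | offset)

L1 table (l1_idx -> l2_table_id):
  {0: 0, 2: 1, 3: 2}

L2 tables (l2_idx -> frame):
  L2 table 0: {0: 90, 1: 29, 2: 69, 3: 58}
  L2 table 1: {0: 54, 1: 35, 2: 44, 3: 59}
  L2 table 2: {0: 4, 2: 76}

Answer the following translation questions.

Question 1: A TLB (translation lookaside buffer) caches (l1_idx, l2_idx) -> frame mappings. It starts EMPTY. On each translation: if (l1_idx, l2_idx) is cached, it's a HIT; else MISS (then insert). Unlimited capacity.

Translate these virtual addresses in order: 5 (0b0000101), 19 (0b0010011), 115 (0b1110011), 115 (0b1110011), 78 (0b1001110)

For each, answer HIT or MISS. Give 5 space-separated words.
Answer: MISS MISS MISS HIT MISS

Derivation:
vaddr=5: (0,0) not in TLB -> MISS, insert
vaddr=19: (0,2) not in TLB -> MISS, insert
vaddr=115: (3,2) not in TLB -> MISS, insert
vaddr=115: (3,2) in TLB -> HIT
vaddr=78: (2,1) not in TLB -> MISS, insert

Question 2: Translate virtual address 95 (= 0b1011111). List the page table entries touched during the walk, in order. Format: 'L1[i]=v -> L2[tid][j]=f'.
Answer: L1[2]=1 -> L2[1][3]=59

Derivation:
vaddr = 95 = 0b1011111
Split: l1_idx=2, l2_idx=3, offset=7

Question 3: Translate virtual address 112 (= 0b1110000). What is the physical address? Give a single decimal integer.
Answer: 608

Derivation:
vaddr = 112 = 0b1110000
Split: l1_idx=3, l2_idx=2, offset=0
L1[3] = 2
L2[2][2] = 76
paddr = 76 * 8 + 0 = 608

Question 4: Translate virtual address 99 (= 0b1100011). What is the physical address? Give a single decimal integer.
Answer: 35

Derivation:
vaddr = 99 = 0b1100011
Split: l1_idx=3, l2_idx=0, offset=3
L1[3] = 2
L2[2][0] = 4
paddr = 4 * 8 + 3 = 35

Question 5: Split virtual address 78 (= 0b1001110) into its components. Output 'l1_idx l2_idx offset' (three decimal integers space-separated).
Answer: 2 1 6

Derivation:
vaddr = 78 = 0b1001110
  top 2 bits -> l1_idx = 2
  next 2 bits -> l2_idx = 1
  bottom 3 bits -> offset = 6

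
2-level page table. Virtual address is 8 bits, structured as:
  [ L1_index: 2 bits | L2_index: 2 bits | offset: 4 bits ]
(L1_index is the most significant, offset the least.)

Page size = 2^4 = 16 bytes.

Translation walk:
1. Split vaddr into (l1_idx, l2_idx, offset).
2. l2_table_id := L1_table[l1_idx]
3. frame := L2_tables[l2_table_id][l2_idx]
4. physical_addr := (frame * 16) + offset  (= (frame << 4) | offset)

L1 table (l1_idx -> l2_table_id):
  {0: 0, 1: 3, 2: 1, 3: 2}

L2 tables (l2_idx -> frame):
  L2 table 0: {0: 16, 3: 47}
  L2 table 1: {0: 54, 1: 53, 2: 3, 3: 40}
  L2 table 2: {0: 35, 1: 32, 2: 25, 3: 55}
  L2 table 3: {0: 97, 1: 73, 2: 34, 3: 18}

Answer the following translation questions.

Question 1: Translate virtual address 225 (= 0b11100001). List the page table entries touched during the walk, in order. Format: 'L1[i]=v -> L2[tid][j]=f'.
Answer: L1[3]=2 -> L2[2][2]=25

Derivation:
vaddr = 225 = 0b11100001
Split: l1_idx=3, l2_idx=2, offset=1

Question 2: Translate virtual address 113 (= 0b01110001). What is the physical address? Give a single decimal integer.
Answer: 289

Derivation:
vaddr = 113 = 0b01110001
Split: l1_idx=1, l2_idx=3, offset=1
L1[1] = 3
L2[3][3] = 18
paddr = 18 * 16 + 1 = 289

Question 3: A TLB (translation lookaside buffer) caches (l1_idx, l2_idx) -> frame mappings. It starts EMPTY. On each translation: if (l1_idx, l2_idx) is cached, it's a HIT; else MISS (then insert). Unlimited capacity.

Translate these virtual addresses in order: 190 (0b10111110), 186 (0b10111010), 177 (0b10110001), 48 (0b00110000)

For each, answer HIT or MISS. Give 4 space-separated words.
Answer: MISS HIT HIT MISS

Derivation:
vaddr=190: (2,3) not in TLB -> MISS, insert
vaddr=186: (2,3) in TLB -> HIT
vaddr=177: (2,3) in TLB -> HIT
vaddr=48: (0,3) not in TLB -> MISS, insert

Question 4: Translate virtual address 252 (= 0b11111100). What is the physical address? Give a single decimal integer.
vaddr = 252 = 0b11111100
Split: l1_idx=3, l2_idx=3, offset=12
L1[3] = 2
L2[2][3] = 55
paddr = 55 * 16 + 12 = 892

Answer: 892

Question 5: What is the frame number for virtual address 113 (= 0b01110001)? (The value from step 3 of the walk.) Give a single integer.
Answer: 18

Derivation:
vaddr = 113: l1_idx=1, l2_idx=3
L1[1] = 3; L2[3][3] = 18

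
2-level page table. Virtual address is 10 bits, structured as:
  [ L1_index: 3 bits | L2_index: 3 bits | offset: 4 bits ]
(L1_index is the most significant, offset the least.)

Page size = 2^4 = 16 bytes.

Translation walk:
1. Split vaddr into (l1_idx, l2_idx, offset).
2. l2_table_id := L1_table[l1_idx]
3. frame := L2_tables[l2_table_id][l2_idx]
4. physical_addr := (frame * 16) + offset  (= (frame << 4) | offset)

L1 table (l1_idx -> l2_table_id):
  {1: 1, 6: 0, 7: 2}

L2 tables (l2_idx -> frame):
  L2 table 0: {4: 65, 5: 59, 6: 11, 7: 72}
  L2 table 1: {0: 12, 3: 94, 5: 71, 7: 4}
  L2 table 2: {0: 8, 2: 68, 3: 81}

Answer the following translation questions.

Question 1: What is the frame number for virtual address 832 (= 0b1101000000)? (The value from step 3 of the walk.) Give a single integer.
vaddr = 832: l1_idx=6, l2_idx=4
L1[6] = 0; L2[0][4] = 65

Answer: 65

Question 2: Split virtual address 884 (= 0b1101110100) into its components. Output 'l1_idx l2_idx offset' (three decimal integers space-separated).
vaddr = 884 = 0b1101110100
  top 3 bits -> l1_idx = 6
  next 3 bits -> l2_idx = 7
  bottom 4 bits -> offset = 4

Answer: 6 7 4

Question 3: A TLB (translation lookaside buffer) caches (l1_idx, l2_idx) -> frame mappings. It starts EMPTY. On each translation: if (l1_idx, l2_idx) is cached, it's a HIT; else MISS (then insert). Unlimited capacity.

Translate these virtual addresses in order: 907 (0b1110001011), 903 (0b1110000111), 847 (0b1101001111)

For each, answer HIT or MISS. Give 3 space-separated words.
Answer: MISS HIT MISS

Derivation:
vaddr=907: (7,0) not in TLB -> MISS, insert
vaddr=903: (7,0) in TLB -> HIT
vaddr=847: (6,4) not in TLB -> MISS, insert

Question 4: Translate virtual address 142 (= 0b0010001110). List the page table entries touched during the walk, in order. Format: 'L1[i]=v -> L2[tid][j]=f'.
vaddr = 142 = 0b0010001110
Split: l1_idx=1, l2_idx=0, offset=14

Answer: L1[1]=1 -> L2[1][0]=12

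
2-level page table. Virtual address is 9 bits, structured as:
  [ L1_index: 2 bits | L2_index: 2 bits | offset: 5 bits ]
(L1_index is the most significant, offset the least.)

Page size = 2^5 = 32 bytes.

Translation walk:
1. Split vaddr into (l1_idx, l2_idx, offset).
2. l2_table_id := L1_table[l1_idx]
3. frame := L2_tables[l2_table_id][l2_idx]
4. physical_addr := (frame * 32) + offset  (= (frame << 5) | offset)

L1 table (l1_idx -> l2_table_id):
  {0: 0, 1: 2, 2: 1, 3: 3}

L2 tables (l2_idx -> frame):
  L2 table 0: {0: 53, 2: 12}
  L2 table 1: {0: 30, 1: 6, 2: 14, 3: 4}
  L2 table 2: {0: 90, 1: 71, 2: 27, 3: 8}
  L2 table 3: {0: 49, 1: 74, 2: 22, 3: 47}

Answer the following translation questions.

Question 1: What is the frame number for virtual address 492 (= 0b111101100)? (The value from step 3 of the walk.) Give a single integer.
vaddr = 492: l1_idx=3, l2_idx=3
L1[3] = 3; L2[3][3] = 47

Answer: 47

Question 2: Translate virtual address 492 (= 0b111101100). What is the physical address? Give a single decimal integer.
Answer: 1516

Derivation:
vaddr = 492 = 0b111101100
Split: l1_idx=3, l2_idx=3, offset=12
L1[3] = 3
L2[3][3] = 47
paddr = 47 * 32 + 12 = 1516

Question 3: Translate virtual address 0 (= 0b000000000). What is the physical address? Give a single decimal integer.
Answer: 1696

Derivation:
vaddr = 0 = 0b000000000
Split: l1_idx=0, l2_idx=0, offset=0
L1[0] = 0
L2[0][0] = 53
paddr = 53 * 32 + 0 = 1696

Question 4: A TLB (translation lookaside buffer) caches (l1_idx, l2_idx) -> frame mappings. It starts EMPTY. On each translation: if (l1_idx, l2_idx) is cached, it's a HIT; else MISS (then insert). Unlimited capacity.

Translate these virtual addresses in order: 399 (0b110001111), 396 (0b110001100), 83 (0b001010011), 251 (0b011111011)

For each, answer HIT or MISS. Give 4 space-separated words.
Answer: MISS HIT MISS MISS

Derivation:
vaddr=399: (3,0) not in TLB -> MISS, insert
vaddr=396: (3,0) in TLB -> HIT
vaddr=83: (0,2) not in TLB -> MISS, insert
vaddr=251: (1,3) not in TLB -> MISS, insert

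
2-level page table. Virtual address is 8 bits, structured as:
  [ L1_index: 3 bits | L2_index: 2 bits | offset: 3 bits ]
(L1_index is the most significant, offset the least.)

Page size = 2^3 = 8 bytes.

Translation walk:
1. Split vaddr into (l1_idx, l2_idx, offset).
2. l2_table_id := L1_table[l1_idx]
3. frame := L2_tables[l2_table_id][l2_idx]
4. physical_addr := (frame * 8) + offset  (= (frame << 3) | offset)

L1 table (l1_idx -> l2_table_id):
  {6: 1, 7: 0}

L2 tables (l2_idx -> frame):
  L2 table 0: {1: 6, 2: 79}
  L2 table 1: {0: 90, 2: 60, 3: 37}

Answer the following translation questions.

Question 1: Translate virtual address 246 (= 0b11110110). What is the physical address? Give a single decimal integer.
Answer: 638

Derivation:
vaddr = 246 = 0b11110110
Split: l1_idx=7, l2_idx=2, offset=6
L1[7] = 0
L2[0][2] = 79
paddr = 79 * 8 + 6 = 638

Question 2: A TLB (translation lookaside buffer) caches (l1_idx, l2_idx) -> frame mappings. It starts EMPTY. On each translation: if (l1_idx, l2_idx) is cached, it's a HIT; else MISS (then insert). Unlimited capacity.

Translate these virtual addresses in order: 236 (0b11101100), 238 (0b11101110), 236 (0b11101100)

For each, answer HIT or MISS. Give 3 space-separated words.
Answer: MISS HIT HIT

Derivation:
vaddr=236: (7,1) not in TLB -> MISS, insert
vaddr=238: (7,1) in TLB -> HIT
vaddr=236: (7,1) in TLB -> HIT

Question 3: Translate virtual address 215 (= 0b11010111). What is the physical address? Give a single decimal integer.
vaddr = 215 = 0b11010111
Split: l1_idx=6, l2_idx=2, offset=7
L1[6] = 1
L2[1][2] = 60
paddr = 60 * 8 + 7 = 487

Answer: 487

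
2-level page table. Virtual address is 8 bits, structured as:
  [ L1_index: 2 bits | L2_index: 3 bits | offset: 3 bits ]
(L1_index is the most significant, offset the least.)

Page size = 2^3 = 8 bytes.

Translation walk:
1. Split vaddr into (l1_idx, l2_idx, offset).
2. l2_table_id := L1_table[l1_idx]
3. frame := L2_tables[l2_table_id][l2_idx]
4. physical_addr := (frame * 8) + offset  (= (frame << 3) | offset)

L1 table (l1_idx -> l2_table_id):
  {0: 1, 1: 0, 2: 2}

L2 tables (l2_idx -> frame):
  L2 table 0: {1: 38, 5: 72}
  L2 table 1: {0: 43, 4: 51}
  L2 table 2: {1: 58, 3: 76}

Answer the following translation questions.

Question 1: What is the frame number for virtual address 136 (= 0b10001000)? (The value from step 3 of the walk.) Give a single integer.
Answer: 58

Derivation:
vaddr = 136: l1_idx=2, l2_idx=1
L1[2] = 2; L2[2][1] = 58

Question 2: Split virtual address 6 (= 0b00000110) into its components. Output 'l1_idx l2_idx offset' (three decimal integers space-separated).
Answer: 0 0 6

Derivation:
vaddr = 6 = 0b00000110
  top 2 bits -> l1_idx = 0
  next 3 bits -> l2_idx = 0
  bottom 3 bits -> offset = 6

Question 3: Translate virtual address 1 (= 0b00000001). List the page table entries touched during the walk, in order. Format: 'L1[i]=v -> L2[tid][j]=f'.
Answer: L1[0]=1 -> L2[1][0]=43

Derivation:
vaddr = 1 = 0b00000001
Split: l1_idx=0, l2_idx=0, offset=1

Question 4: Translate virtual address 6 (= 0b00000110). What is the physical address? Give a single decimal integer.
Answer: 350

Derivation:
vaddr = 6 = 0b00000110
Split: l1_idx=0, l2_idx=0, offset=6
L1[0] = 1
L2[1][0] = 43
paddr = 43 * 8 + 6 = 350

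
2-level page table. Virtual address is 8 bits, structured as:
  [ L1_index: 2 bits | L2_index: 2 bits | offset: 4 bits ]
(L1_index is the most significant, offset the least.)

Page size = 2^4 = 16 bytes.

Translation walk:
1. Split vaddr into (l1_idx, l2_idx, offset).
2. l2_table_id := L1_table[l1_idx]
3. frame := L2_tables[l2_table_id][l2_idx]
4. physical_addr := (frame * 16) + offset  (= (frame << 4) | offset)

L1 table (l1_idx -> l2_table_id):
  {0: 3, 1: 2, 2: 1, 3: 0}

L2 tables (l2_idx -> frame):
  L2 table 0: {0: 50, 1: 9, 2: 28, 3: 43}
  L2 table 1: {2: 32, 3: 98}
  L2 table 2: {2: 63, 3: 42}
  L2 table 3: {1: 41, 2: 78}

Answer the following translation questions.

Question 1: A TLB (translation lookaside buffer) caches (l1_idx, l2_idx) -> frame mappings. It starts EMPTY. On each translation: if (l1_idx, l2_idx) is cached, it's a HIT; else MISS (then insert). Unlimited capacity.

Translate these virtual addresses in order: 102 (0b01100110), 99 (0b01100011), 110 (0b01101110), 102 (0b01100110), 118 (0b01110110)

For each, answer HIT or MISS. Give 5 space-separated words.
Answer: MISS HIT HIT HIT MISS

Derivation:
vaddr=102: (1,2) not in TLB -> MISS, insert
vaddr=99: (1,2) in TLB -> HIT
vaddr=110: (1,2) in TLB -> HIT
vaddr=102: (1,2) in TLB -> HIT
vaddr=118: (1,3) not in TLB -> MISS, insert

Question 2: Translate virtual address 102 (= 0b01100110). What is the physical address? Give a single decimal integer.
Answer: 1014

Derivation:
vaddr = 102 = 0b01100110
Split: l1_idx=1, l2_idx=2, offset=6
L1[1] = 2
L2[2][2] = 63
paddr = 63 * 16 + 6 = 1014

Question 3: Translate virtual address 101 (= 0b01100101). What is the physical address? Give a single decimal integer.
vaddr = 101 = 0b01100101
Split: l1_idx=1, l2_idx=2, offset=5
L1[1] = 2
L2[2][2] = 63
paddr = 63 * 16 + 5 = 1013

Answer: 1013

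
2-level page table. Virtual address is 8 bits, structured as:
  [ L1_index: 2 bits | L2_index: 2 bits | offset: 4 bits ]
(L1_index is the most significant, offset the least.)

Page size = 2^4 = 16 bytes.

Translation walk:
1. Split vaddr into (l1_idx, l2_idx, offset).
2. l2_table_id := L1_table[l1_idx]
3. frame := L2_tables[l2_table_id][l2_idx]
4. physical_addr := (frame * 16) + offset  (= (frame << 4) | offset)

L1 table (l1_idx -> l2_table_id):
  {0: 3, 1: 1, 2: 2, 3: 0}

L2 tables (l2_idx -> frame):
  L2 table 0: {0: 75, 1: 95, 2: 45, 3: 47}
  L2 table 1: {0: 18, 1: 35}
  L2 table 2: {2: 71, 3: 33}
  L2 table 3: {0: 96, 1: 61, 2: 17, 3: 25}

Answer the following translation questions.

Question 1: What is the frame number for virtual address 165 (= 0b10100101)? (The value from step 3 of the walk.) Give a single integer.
vaddr = 165: l1_idx=2, l2_idx=2
L1[2] = 2; L2[2][2] = 71

Answer: 71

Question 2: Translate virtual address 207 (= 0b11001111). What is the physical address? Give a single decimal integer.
vaddr = 207 = 0b11001111
Split: l1_idx=3, l2_idx=0, offset=15
L1[3] = 0
L2[0][0] = 75
paddr = 75 * 16 + 15 = 1215

Answer: 1215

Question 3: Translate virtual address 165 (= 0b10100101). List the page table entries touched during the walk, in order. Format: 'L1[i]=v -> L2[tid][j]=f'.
Answer: L1[2]=2 -> L2[2][2]=71

Derivation:
vaddr = 165 = 0b10100101
Split: l1_idx=2, l2_idx=2, offset=5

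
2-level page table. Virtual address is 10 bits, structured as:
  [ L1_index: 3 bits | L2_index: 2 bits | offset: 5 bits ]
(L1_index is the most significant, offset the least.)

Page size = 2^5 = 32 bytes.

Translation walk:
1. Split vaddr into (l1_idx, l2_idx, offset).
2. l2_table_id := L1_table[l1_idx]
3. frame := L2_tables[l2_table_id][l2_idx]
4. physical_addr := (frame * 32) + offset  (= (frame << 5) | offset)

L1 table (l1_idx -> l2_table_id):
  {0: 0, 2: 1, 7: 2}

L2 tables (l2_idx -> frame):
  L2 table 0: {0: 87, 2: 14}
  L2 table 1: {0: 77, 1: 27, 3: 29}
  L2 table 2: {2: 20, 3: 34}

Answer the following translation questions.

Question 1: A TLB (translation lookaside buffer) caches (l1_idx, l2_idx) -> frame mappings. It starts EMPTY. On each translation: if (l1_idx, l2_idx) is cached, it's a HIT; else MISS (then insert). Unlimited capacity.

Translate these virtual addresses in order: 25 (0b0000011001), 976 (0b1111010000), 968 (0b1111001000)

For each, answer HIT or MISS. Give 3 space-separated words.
vaddr=25: (0,0) not in TLB -> MISS, insert
vaddr=976: (7,2) not in TLB -> MISS, insert
vaddr=968: (7,2) in TLB -> HIT

Answer: MISS MISS HIT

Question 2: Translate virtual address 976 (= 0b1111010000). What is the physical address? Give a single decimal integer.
Answer: 656

Derivation:
vaddr = 976 = 0b1111010000
Split: l1_idx=7, l2_idx=2, offset=16
L1[7] = 2
L2[2][2] = 20
paddr = 20 * 32 + 16 = 656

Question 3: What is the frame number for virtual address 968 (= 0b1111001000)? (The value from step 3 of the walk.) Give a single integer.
Answer: 20

Derivation:
vaddr = 968: l1_idx=7, l2_idx=2
L1[7] = 2; L2[2][2] = 20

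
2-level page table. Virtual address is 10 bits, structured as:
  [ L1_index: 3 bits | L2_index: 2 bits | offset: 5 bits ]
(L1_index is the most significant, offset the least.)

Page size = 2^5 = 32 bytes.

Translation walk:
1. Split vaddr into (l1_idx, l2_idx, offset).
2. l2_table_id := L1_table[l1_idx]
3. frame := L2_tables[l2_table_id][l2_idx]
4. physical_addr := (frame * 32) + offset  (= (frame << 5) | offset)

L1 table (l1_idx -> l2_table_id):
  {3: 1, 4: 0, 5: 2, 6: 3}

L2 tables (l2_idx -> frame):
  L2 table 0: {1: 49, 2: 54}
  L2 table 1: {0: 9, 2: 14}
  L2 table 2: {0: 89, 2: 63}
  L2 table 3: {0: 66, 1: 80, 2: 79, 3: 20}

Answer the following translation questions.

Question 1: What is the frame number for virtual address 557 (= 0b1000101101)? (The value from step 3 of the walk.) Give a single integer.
Answer: 49

Derivation:
vaddr = 557: l1_idx=4, l2_idx=1
L1[4] = 0; L2[0][1] = 49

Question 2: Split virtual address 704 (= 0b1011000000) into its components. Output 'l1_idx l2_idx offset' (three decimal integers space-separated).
vaddr = 704 = 0b1011000000
  top 3 bits -> l1_idx = 5
  next 2 bits -> l2_idx = 2
  bottom 5 bits -> offset = 0

Answer: 5 2 0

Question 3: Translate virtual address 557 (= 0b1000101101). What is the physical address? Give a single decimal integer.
vaddr = 557 = 0b1000101101
Split: l1_idx=4, l2_idx=1, offset=13
L1[4] = 0
L2[0][1] = 49
paddr = 49 * 32 + 13 = 1581

Answer: 1581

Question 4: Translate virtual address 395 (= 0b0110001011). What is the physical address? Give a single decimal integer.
vaddr = 395 = 0b0110001011
Split: l1_idx=3, l2_idx=0, offset=11
L1[3] = 1
L2[1][0] = 9
paddr = 9 * 32 + 11 = 299

Answer: 299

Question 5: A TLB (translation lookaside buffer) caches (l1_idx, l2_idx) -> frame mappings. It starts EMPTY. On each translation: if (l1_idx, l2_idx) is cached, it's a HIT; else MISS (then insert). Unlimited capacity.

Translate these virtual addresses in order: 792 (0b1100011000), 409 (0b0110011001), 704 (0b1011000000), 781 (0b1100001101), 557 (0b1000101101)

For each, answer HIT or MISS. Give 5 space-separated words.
vaddr=792: (6,0) not in TLB -> MISS, insert
vaddr=409: (3,0) not in TLB -> MISS, insert
vaddr=704: (5,2) not in TLB -> MISS, insert
vaddr=781: (6,0) in TLB -> HIT
vaddr=557: (4,1) not in TLB -> MISS, insert

Answer: MISS MISS MISS HIT MISS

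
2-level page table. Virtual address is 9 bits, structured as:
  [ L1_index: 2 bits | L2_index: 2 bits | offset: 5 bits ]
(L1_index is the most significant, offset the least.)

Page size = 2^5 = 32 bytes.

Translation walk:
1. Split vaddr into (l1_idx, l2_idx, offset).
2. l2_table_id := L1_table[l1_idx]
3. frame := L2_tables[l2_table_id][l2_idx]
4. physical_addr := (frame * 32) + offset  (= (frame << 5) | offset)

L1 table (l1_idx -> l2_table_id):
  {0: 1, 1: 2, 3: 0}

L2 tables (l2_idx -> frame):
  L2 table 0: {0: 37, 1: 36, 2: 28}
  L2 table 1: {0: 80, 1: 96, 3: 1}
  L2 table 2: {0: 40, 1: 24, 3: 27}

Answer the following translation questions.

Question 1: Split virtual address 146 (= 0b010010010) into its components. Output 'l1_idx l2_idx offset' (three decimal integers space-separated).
vaddr = 146 = 0b010010010
  top 2 bits -> l1_idx = 1
  next 2 bits -> l2_idx = 0
  bottom 5 bits -> offset = 18

Answer: 1 0 18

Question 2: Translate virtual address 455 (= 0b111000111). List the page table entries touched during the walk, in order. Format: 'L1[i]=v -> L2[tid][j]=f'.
Answer: L1[3]=0 -> L2[0][2]=28

Derivation:
vaddr = 455 = 0b111000111
Split: l1_idx=3, l2_idx=2, offset=7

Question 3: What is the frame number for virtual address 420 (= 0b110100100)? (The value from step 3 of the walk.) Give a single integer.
Answer: 36

Derivation:
vaddr = 420: l1_idx=3, l2_idx=1
L1[3] = 0; L2[0][1] = 36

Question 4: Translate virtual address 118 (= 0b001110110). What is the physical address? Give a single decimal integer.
Answer: 54

Derivation:
vaddr = 118 = 0b001110110
Split: l1_idx=0, l2_idx=3, offset=22
L1[0] = 1
L2[1][3] = 1
paddr = 1 * 32 + 22 = 54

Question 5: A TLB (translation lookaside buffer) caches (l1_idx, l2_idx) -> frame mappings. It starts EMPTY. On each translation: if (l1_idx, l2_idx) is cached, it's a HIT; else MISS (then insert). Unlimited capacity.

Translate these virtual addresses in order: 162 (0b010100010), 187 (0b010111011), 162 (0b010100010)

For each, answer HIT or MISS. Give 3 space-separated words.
Answer: MISS HIT HIT

Derivation:
vaddr=162: (1,1) not in TLB -> MISS, insert
vaddr=187: (1,1) in TLB -> HIT
vaddr=162: (1,1) in TLB -> HIT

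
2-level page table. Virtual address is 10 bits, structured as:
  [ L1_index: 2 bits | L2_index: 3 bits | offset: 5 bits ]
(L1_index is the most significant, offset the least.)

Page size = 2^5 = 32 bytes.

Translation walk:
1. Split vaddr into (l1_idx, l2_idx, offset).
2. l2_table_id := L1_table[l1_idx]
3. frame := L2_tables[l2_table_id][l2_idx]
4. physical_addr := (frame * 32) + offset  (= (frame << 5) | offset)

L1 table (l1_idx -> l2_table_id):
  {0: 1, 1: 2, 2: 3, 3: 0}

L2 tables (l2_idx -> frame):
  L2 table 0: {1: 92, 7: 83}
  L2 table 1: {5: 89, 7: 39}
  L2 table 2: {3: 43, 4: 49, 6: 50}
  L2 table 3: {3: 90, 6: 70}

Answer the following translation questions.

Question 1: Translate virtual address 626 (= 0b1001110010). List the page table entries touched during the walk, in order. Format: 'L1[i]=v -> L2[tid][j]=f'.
vaddr = 626 = 0b1001110010
Split: l1_idx=2, l2_idx=3, offset=18

Answer: L1[2]=3 -> L2[3][3]=90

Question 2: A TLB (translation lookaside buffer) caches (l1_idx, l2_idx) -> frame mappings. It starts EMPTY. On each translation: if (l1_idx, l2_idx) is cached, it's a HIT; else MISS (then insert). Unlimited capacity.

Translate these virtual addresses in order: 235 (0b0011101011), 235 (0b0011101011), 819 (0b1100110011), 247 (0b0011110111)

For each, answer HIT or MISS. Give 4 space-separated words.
vaddr=235: (0,7) not in TLB -> MISS, insert
vaddr=235: (0,7) in TLB -> HIT
vaddr=819: (3,1) not in TLB -> MISS, insert
vaddr=247: (0,7) in TLB -> HIT

Answer: MISS HIT MISS HIT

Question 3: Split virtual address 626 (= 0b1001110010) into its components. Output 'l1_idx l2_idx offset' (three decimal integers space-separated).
vaddr = 626 = 0b1001110010
  top 2 bits -> l1_idx = 2
  next 3 bits -> l2_idx = 3
  bottom 5 bits -> offset = 18

Answer: 2 3 18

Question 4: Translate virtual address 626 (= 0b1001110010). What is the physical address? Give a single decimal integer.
Answer: 2898

Derivation:
vaddr = 626 = 0b1001110010
Split: l1_idx=2, l2_idx=3, offset=18
L1[2] = 3
L2[3][3] = 90
paddr = 90 * 32 + 18 = 2898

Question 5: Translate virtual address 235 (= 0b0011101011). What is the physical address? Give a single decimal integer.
Answer: 1259

Derivation:
vaddr = 235 = 0b0011101011
Split: l1_idx=0, l2_idx=7, offset=11
L1[0] = 1
L2[1][7] = 39
paddr = 39 * 32 + 11 = 1259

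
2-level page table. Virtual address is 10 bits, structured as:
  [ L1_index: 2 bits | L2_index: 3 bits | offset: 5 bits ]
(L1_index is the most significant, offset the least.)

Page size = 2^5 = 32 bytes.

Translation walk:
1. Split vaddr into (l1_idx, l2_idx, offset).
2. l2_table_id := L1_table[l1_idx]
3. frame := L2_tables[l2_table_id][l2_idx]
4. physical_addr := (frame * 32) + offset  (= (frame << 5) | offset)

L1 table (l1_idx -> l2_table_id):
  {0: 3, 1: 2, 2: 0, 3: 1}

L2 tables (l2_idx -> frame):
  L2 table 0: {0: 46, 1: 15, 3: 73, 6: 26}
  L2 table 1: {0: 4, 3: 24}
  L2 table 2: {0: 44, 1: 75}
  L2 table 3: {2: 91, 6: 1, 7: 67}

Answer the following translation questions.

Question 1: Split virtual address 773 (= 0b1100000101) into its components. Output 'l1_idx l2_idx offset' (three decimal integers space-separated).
vaddr = 773 = 0b1100000101
  top 2 bits -> l1_idx = 3
  next 3 bits -> l2_idx = 0
  bottom 5 bits -> offset = 5

Answer: 3 0 5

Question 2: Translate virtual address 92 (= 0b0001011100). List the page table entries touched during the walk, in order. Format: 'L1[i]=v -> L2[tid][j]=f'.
vaddr = 92 = 0b0001011100
Split: l1_idx=0, l2_idx=2, offset=28

Answer: L1[0]=3 -> L2[3][2]=91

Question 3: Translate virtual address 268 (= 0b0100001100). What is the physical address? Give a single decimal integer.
vaddr = 268 = 0b0100001100
Split: l1_idx=1, l2_idx=0, offset=12
L1[1] = 2
L2[2][0] = 44
paddr = 44 * 32 + 12 = 1420

Answer: 1420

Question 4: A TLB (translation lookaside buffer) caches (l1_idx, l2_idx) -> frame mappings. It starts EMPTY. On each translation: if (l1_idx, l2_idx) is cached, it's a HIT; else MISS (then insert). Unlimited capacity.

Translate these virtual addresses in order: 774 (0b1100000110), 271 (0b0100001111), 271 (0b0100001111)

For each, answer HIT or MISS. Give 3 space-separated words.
vaddr=774: (3,0) not in TLB -> MISS, insert
vaddr=271: (1,0) not in TLB -> MISS, insert
vaddr=271: (1,0) in TLB -> HIT

Answer: MISS MISS HIT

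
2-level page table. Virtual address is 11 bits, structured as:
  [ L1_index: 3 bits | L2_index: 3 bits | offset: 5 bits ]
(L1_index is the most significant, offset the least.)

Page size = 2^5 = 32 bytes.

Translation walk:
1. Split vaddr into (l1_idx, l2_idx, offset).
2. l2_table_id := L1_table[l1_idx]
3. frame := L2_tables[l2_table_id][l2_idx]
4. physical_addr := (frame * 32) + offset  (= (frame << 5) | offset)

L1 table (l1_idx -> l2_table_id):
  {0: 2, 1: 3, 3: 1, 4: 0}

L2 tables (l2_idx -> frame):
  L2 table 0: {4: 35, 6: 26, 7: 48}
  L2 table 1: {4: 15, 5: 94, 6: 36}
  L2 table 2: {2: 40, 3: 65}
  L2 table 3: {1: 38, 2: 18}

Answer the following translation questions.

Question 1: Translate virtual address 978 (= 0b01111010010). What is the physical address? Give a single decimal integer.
Answer: 1170

Derivation:
vaddr = 978 = 0b01111010010
Split: l1_idx=3, l2_idx=6, offset=18
L1[3] = 1
L2[1][6] = 36
paddr = 36 * 32 + 18 = 1170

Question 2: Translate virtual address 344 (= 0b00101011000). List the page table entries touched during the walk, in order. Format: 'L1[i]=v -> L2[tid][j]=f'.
Answer: L1[1]=3 -> L2[3][2]=18

Derivation:
vaddr = 344 = 0b00101011000
Split: l1_idx=1, l2_idx=2, offset=24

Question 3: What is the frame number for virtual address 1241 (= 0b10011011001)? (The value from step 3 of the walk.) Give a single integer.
Answer: 26

Derivation:
vaddr = 1241: l1_idx=4, l2_idx=6
L1[4] = 0; L2[0][6] = 26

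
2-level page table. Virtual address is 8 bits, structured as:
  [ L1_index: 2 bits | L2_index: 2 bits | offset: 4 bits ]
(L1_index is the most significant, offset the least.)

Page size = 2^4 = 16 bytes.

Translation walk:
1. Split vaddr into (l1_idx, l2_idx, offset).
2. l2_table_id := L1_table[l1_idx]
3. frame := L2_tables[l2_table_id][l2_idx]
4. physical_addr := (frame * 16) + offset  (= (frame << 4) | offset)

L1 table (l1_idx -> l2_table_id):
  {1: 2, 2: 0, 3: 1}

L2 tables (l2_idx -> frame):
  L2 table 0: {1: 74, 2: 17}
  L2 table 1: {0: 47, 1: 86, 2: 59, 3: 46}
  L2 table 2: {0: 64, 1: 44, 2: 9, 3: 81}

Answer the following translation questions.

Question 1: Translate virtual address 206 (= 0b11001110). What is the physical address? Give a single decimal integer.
Answer: 766

Derivation:
vaddr = 206 = 0b11001110
Split: l1_idx=3, l2_idx=0, offset=14
L1[3] = 1
L2[1][0] = 47
paddr = 47 * 16 + 14 = 766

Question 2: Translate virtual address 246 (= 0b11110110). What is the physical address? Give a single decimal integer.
vaddr = 246 = 0b11110110
Split: l1_idx=3, l2_idx=3, offset=6
L1[3] = 1
L2[1][3] = 46
paddr = 46 * 16 + 6 = 742

Answer: 742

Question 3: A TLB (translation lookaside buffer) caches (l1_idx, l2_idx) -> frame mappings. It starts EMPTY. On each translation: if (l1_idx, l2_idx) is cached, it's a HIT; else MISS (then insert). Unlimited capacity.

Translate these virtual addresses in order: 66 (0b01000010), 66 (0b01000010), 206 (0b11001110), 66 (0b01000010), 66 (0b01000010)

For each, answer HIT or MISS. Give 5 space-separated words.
Answer: MISS HIT MISS HIT HIT

Derivation:
vaddr=66: (1,0) not in TLB -> MISS, insert
vaddr=66: (1,0) in TLB -> HIT
vaddr=206: (3,0) not in TLB -> MISS, insert
vaddr=66: (1,0) in TLB -> HIT
vaddr=66: (1,0) in TLB -> HIT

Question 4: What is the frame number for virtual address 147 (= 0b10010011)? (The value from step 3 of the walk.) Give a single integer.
vaddr = 147: l1_idx=2, l2_idx=1
L1[2] = 0; L2[0][1] = 74

Answer: 74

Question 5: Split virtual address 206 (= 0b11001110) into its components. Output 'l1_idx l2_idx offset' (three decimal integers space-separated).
vaddr = 206 = 0b11001110
  top 2 bits -> l1_idx = 3
  next 2 bits -> l2_idx = 0
  bottom 4 bits -> offset = 14

Answer: 3 0 14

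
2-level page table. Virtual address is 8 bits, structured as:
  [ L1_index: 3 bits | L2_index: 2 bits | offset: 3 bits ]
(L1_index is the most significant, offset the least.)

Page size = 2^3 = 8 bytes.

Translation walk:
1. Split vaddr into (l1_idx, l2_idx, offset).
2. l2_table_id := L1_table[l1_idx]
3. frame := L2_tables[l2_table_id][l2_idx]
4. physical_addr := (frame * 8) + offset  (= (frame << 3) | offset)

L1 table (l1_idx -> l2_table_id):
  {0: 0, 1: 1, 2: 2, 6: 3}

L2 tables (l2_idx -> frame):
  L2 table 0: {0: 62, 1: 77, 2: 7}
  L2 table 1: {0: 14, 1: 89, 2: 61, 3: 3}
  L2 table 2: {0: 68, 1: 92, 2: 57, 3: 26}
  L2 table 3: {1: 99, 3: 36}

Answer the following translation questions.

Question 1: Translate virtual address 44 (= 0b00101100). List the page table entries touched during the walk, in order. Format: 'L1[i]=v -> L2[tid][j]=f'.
vaddr = 44 = 0b00101100
Split: l1_idx=1, l2_idx=1, offset=4

Answer: L1[1]=1 -> L2[1][1]=89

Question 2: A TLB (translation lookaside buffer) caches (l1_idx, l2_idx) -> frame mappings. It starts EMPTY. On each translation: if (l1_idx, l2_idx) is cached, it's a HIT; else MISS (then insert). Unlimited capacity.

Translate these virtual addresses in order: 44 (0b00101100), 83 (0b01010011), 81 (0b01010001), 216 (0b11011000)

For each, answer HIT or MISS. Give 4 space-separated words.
Answer: MISS MISS HIT MISS

Derivation:
vaddr=44: (1,1) not in TLB -> MISS, insert
vaddr=83: (2,2) not in TLB -> MISS, insert
vaddr=81: (2,2) in TLB -> HIT
vaddr=216: (6,3) not in TLB -> MISS, insert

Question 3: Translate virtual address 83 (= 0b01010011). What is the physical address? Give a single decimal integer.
vaddr = 83 = 0b01010011
Split: l1_idx=2, l2_idx=2, offset=3
L1[2] = 2
L2[2][2] = 57
paddr = 57 * 8 + 3 = 459

Answer: 459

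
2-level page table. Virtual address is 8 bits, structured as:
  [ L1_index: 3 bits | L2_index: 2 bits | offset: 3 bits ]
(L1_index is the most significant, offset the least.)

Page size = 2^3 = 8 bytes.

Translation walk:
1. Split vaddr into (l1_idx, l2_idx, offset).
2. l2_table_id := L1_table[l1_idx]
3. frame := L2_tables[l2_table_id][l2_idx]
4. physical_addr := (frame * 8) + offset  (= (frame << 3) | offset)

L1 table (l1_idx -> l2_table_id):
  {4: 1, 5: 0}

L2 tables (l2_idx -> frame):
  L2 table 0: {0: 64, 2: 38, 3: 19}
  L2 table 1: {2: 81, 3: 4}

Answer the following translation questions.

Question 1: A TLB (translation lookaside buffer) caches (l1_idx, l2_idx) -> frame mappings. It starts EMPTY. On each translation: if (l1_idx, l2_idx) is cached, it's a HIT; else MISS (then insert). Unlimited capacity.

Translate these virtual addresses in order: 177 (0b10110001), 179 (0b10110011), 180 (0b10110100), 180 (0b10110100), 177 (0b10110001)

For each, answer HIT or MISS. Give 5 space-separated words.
Answer: MISS HIT HIT HIT HIT

Derivation:
vaddr=177: (5,2) not in TLB -> MISS, insert
vaddr=179: (5,2) in TLB -> HIT
vaddr=180: (5,2) in TLB -> HIT
vaddr=180: (5,2) in TLB -> HIT
vaddr=177: (5,2) in TLB -> HIT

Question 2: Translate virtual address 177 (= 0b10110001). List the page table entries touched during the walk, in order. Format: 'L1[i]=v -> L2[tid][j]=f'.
vaddr = 177 = 0b10110001
Split: l1_idx=5, l2_idx=2, offset=1

Answer: L1[5]=0 -> L2[0][2]=38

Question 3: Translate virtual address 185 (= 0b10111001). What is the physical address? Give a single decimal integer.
Answer: 153

Derivation:
vaddr = 185 = 0b10111001
Split: l1_idx=5, l2_idx=3, offset=1
L1[5] = 0
L2[0][3] = 19
paddr = 19 * 8 + 1 = 153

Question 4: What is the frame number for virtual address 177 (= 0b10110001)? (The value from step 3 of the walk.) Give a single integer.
vaddr = 177: l1_idx=5, l2_idx=2
L1[5] = 0; L2[0][2] = 38

Answer: 38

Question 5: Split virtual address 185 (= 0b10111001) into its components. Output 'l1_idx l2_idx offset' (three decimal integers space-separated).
Answer: 5 3 1

Derivation:
vaddr = 185 = 0b10111001
  top 3 bits -> l1_idx = 5
  next 2 bits -> l2_idx = 3
  bottom 3 bits -> offset = 1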